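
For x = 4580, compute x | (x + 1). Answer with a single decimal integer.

x = 1000111100100 = 4580
x + 1 = 1000111100101
OR    = 1000111100101 = 4581
(x | (x + 1) sets the lowest cleared bit.)

4581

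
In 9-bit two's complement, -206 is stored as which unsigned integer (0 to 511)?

306

206 in 9 bits: 011001110
Invert: 100110001
Add 1:  100110010 = 306
(Check: 2^9 - 206 = 512 - 206 = 306.)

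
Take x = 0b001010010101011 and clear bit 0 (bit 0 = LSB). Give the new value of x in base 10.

5290

x = 001010010101011
bit 0 is currently 1; clear it via x & ~(1 << 0) = x & ~1
→ 001010010101010 = 5290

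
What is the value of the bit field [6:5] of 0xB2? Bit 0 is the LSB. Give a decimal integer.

v = 0010110010
Shift right by 5: 00101
Mask low 2 bits: 01 = 1

1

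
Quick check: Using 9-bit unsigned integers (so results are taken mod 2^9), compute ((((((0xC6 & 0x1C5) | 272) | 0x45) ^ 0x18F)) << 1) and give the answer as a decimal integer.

0xC6 = 011000110
0x1C5 = 111000101
→ & → 011000100 = 196
272 = 100010000
→ | → 111010100 = 468
0x45 = 001000101
→ | → 111010101 = 469
0x18F = 110001111
→ ^ → 001011010 = 90
→ << 1 (mod 2^9) → 010110100 = 180

180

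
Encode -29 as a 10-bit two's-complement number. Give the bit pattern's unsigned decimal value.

995

29 in 10 bits: 0000011101
Invert: 1111100010
Add 1:  1111100011 = 995
(Check: 2^10 - 29 = 1024 - 29 = 995.)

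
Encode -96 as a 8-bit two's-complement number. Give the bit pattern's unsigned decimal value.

160

96 in 8 bits: 01100000
Invert: 10011111
Add 1:  10100000 = 160
(Check: 2^8 - 96 = 256 - 96 = 160.)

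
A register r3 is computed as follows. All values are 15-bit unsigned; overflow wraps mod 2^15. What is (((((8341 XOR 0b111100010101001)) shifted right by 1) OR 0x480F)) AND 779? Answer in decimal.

11

8341 = 010000010010101
0b111100010101001 = 111100010101001
→ XOR → 101100000111100 = 22588
→ shifted right by 1 → 010110000011110 = 11294
0x480F = 100100000001111
→ OR → 110110000011111 = 27679
779 = 000001100001011
→ AND → 000000000001011 = 11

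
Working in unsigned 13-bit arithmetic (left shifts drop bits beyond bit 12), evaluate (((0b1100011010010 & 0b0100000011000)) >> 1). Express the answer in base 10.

0b1100011010010 = 1100011010010
0b0100000011000 = 0100000011000
→ & → 0100000010000 = 2064
→ >> 1 → 0010000001000 = 1032

1032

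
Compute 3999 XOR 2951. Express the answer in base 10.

3999 = 111110011111
2951 = 101110000111
XOR → 010000011000 = 1048

1048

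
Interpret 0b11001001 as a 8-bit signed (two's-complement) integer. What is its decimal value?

-55

pattern = 11001001 (MSB is 1 ⇒ negative)
Invert: 00110110, add 1 → 00110111 = 55, so the value is -55.
(Equivalently: 201 - 2^8 = 201 - 256 = -55.)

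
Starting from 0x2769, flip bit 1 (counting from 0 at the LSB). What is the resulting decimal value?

x = 10011101101001
bit 1 is currently 0; toggle it via x ^ (1 << 1) = x ^ 2
→ 10011101101011 = 10091

10091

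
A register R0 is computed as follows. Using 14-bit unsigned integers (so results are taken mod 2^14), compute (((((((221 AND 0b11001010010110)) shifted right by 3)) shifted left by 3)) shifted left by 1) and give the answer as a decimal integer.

221 = 00000011011101
0b11001010010110 = 11001010010110
→ AND → 00000010010100 = 148
→ shifted right by 3 → 00000000010010 = 18
→ shifted left by 3 (mod 2^14) → 00000010010000 = 144
→ shifted left by 1 (mod 2^14) → 00000100100000 = 288

288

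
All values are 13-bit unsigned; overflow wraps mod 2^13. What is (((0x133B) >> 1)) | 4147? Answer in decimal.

6591

0x133B = 1001100111011
→ >> 1 → 0100110011101 = 2461
4147 = 1000000110011
→ | → 1100110111111 = 6591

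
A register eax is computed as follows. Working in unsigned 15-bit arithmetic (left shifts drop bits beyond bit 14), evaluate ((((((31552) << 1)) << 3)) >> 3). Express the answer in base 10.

31552 = 111101101000000
→ << 1 (mod 2^15) → 111011010000000 = 30336
→ << 3 (mod 2^15) → 011010000000000 = 13312
→ >> 3 → 000011010000000 = 1664

1664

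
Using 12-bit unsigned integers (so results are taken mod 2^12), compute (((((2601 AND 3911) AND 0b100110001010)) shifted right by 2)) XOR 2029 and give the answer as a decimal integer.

1517

2601 = 101000101001
3911 = 111101000111
→ AND → 101000000001 = 2561
0b100110001010 = 100110001010
→ AND → 100000000000 = 2048
→ shifted right by 2 → 001000000000 = 512
2029 = 011111101101
→ XOR → 010111101101 = 1517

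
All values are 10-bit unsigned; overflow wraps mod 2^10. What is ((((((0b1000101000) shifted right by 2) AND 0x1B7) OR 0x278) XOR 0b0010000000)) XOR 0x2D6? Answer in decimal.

172

0b1000101000 = 1000101000
→ shifted right by 2 → 0010001010 = 138
0x1B7 = 0110110111
→ AND → 0010000010 = 130
0x278 = 1001111000
→ OR → 1011111010 = 762
0b0010000000 = 0010000000
→ XOR → 1001111010 = 634
0x2D6 = 1011010110
→ XOR → 0010101100 = 172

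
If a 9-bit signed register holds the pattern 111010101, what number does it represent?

-43

pattern = 111010101 (MSB is 1 ⇒ negative)
Invert: 000101010, add 1 → 000101011 = 43, so the value is -43.
(Equivalently: 469 - 2^9 = 469 - 512 = -43.)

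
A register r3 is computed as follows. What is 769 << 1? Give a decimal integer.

769 = 01100000001
shift left by 1 → 11000000010 = 1538
(equivalently, 769 × 2^1 = 769 × 2)

1538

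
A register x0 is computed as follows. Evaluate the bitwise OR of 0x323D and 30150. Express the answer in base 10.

0x323D = 011001000111101
30150 = 111010111000110
 OR → 111011111111111 = 30719

30719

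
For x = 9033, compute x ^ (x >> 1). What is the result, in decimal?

x = 10001101001001 = 9033
x>>1 = 01000110100100
XOR  = 11001011101101 = 13037
(x ^ (x >> 1) gives the standard binary-reflected Gray code of x.)

13037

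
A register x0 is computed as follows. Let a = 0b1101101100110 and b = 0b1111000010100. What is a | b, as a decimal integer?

a = 1101101100110
b = 1111000010100
 OR → 1111101110110 = 8054

8054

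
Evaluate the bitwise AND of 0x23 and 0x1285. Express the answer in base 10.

0x23 = 0000000100011
0x1285 = 1001010000101
AND → 0000000000001 = 1

1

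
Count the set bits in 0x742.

0x742 = 11101000010
Count the 1s: 1 + 1 + 1 + 1 + 1 = 5

5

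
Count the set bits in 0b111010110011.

n = 111010110011
Count the 1s: 1 + 1 + 1 + 1 + 1 + 1 + 1 + 1 = 8

8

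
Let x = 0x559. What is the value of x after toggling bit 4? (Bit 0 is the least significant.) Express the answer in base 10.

1353

x = 10101011001
bit 4 is currently 1; toggle it via x ^ (1 << 4) = x ^ 16
→ 10101001001 = 1353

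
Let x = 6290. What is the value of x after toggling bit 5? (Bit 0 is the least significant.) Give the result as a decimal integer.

x = 1100010010010
bit 5 is currently 0; toggle it via x ^ (1 << 5) = x ^ 32
→ 1100010110010 = 6322

6322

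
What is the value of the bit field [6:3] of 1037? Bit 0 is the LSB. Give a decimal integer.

1

v = 10000001101
Shift right by 3: 10000001
Mask low 4 bits: 0001 = 1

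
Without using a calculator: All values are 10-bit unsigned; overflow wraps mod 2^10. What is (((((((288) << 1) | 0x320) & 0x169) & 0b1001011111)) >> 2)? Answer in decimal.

288 = 0100100000
→ << 1 (mod 2^10) → 1001000000 = 576
0x320 = 1100100000
→ | → 1101100000 = 864
0x169 = 0101101001
→ & → 0101100000 = 352
0b1001011111 = 1001011111
→ & → 0001000000 = 64
→ >> 2 → 0000010000 = 16

16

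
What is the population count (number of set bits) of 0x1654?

0x1654 = 1011001010100
Count the 1s: 1 + 1 + 1 + 1 + 1 + 1 = 6

6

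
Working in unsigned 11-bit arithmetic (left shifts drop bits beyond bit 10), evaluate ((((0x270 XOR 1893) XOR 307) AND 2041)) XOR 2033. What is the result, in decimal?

977

0x270 = 01001110000
1893 = 11101100101
→ XOR → 10100010101 = 1301
307 = 00100110011
→ XOR → 10000100110 = 1062
2041 = 11111111001
→ AND → 10000100000 = 1056
2033 = 11111110001
→ XOR → 01111010001 = 977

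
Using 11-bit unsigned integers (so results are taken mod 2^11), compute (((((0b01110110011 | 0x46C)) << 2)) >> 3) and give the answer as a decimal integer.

255

0b01110110011 = 01110110011
0x46C = 10001101100
→ | → 11111111111 = 2047
→ << 2 (mod 2^11) → 11111111100 = 2044
→ >> 3 → 00011111111 = 255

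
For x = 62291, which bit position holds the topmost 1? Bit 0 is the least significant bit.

62291 = 1111001101010011
The topmost 1 is at position 15 (since 2^15 = 32768 ≤ 62291 < 65536).

15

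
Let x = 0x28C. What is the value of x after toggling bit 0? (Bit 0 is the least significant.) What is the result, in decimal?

653

x = 1010001100
bit 0 is currently 0; toggle it via x ^ (1 << 0) = x ^ 1
→ 1010001101 = 653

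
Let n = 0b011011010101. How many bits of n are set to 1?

n = 11011010101
Count the 1s: 1 + 1 + 1 + 1 + 1 + 1 + 1 = 7

7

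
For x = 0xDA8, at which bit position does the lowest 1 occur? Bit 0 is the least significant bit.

0xDA8 = 110110101000
Trailing zeros: 3, so the lowest set bit is bit 3 (value 8).

3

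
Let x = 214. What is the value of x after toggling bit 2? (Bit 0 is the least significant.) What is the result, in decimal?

x = 0011010110
bit 2 is currently 1; toggle it via x ^ (1 << 2) = x ^ 4
→ 0011010010 = 210

210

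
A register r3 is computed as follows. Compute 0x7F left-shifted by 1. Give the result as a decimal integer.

0x7F = 01111111
shift left by 1 → 11111110 = 254
(equivalently, 127 × 2^1 = 127 × 2)

254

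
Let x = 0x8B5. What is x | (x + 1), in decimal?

x = 100010110101 = 2229
x + 1 = 100010110110
OR    = 100010110111 = 2231
(x | (x + 1) sets the lowest cleared bit.)

2231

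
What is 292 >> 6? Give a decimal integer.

4

292 = 100100100
shift right by 6 → 000000100 = 4
(equivalently, floor(292 / 64))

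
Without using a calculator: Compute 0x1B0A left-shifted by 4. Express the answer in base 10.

110752

0x1B0A = 00001101100001010
shift left by 4 → 11011000010100000 = 110752
(equivalently, 6922 × 2^4 = 6922 × 16)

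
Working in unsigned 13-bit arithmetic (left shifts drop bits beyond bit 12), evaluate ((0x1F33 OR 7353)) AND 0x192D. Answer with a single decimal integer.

0x1F33 = 1111100110011
7353 = 1110010111001
→ OR → 1111110111011 = 8123
0x192D = 1100100101101
→ AND → 1100100101001 = 6441

6441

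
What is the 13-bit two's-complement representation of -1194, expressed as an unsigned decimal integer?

1194 in 13 bits: 0010010101010
Invert: 1101101010101
Add 1:  1101101010110 = 6998
(Check: 2^13 - 1194 = 8192 - 1194 = 6998.)

6998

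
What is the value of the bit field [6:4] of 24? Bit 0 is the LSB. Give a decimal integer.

v = 0000011000
Shift right by 4: 000001
Mask low 3 bits: 001 = 1

1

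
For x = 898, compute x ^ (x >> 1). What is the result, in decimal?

579

x = 1110000010 = 898
x>>1 = 0111000001
XOR  = 1001000011 = 579
(x ^ (x >> 1) gives the standard binary-reflected Gray code of x.)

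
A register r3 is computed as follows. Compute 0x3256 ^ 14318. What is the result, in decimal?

1464

0x3256 = 11001001010110
14318 = 11011111101110
XOR → 00010110111000 = 1464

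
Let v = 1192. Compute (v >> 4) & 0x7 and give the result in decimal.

v = 0010010101000
Shift right by 4: 001001010
Mask low 3 bits: 010 = 2

2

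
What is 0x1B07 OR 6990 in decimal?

0x1B07 = 1101100000111
6990 = 1101101001110
 OR → 1101101001111 = 6991

6991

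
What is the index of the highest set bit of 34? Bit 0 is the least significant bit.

34 = 100010
The topmost 1 is at position 5 (since 2^5 = 32 ≤ 34 < 64).

5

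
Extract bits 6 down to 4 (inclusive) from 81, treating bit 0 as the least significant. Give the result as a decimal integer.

v = 001010001
Shift right by 4: 00101
Mask low 3 bits: 101 = 5

5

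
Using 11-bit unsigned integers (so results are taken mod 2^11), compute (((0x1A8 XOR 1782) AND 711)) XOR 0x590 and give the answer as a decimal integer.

2006

0x1A8 = 00110101000
1782 = 11011110110
→ XOR → 11101011110 = 1886
711 = 01011000111
→ AND → 01001000110 = 582
0x590 = 10110010000
→ XOR → 11111010110 = 2006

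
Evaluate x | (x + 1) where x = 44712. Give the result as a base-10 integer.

44713

x = 1010111010101000 = 44712
x + 1 = 1010111010101001
OR    = 1010111010101001 = 44713
(x | (x + 1) sets the lowest cleared bit.)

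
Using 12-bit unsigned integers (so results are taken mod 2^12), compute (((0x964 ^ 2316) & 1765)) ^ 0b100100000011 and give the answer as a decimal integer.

2403

0x964 = 100101100100
2316 = 100100001100
→ ^ → 000001101000 = 104
1765 = 011011100101
→ & → 000001100000 = 96
0b100100000011 = 100100000011
→ ^ → 100101100011 = 2403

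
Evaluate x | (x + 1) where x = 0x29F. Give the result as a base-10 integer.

703

x = 1010011111 = 671
x + 1 = 1010100000
OR    = 1010111111 = 703
(x | (x + 1) sets the lowest cleared bit.)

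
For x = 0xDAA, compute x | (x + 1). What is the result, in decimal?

x = 110110101010 = 3498
x + 1 = 110110101011
OR    = 110110101011 = 3499
(x | (x + 1) sets the lowest cleared bit.)

3499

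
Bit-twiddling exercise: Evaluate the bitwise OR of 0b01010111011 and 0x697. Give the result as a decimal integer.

a = 01010111011
0x697 = 11010010111
 OR → 11010111111 = 1727

1727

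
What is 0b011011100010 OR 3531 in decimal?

4075

a = 011011100010
3531 = 110111001011
 OR → 111111101011 = 4075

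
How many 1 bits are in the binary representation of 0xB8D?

7

0xB8D = 101110001101
Count the 1s: 1 + 1 + 1 + 1 + 1 + 1 + 1 = 7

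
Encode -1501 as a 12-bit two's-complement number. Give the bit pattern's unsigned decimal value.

1501 in 12 bits: 010111011101
Invert: 101000100010
Add 1:  101000100011 = 2595
(Check: 2^12 - 1501 = 4096 - 1501 = 2595.)

2595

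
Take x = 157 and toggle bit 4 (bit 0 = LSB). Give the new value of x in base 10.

x = 010011101
bit 4 is currently 1; toggle it via x ^ (1 << 4) = x ^ 16
→ 010001101 = 141

141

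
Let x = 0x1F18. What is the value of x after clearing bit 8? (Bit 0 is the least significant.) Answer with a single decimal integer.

7704

x = 1111100011000
bit 8 is currently 1; clear it via x & ~(1 << 8) = x & ~256
→ 1111000011000 = 7704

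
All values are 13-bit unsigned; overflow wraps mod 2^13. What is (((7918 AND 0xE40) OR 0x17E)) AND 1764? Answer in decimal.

7918 = 1111011101110
0xE40 = 0111001000000
→ AND → 0111001000000 = 3648
0x17E = 0000101111110
→ OR → 0111101111110 = 3966
1764 = 0011011100100
→ AND → 0011001100100 = 1636

1636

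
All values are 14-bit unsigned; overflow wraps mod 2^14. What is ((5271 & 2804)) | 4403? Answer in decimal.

5271 = 01010010010111
2804 = 00101011110100
→ & → 00000010010100 = 148
4403 = 01000100110011
→ | → 01000110110111 = 4535

4535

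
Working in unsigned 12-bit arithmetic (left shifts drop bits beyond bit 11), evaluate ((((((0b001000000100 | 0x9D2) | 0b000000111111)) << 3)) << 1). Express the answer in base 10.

0b001000000100 = 001000000100
0x9D2 = 100111010010
→ | → 101111010110 = 3030
0b000000111111 = 000000111111
→ | → 101111111111 = 3071
→ << 3 (mod 2^12) → 111111111000 = 4088
→ << 1 (mod 2^12) → 111111110000 = 4080

4080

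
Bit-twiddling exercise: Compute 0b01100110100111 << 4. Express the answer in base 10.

x = 00001100110100111
shift left by 4 → 11001101001110000 = 105072
(equivalently, 6567 × 2^4 = 6567 × 16)

105072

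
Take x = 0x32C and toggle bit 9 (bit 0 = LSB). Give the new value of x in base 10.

x = 01100101100
bit 9 is currently 1; toggle it via x ^ (1 << 9) = x ^ 512
→ 00100101100 = 300

300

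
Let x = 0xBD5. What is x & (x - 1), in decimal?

x = 101111010101 = 3029
x - 1 = 101111010100
AND   = 101111010100 = 3028
(x & (x - 1) clears the lowest set bit of x.)

3028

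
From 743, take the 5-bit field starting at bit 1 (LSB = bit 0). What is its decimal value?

v = 1011100111
Shift right by 1: 101110011
Mask low 5 bits: 10011 = 19

19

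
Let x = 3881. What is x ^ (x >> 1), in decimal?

x = 111100101001 = 3881
x>>1 = 011110010100
XOR  = 100010111101 = 2237
(x ^ (x >> 1) gives the standard binary-reflected Gray code of x.)

2237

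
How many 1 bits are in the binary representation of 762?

762 = 1011111010
Count the 1s: 1 + 1 + 1 + 1 + 1 + 1 + 1 = 7

7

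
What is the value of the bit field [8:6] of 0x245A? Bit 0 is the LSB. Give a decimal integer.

v = 10010001011010
Shift right by 6: 10010001
Mask low 3 bits: 001 = 1

1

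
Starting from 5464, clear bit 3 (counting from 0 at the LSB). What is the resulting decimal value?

x = 1010101011000
bit 3 is currently 1; clear it via x & ~(1 << 3) = x & ~8
→ 1010101010000 = 5456

5456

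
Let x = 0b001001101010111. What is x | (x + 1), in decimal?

4959

x = 1001101010111 = 4951
x + 1 = 1001101011000
OR    = 1001101011111 = 4959
(x | (x + 1) sets the lowest cleared bit.)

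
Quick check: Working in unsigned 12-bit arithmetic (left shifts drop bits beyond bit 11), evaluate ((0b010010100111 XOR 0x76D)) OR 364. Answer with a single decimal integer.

0b010010100111 = 010010100111
0x76D = 011101101101
→ XOR → 001111001010 = 970
364 = 000101101100
→ OR → 001111101110 = 1006

1006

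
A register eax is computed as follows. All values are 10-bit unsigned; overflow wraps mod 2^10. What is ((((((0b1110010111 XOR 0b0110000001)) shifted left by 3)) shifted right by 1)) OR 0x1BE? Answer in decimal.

510

0b1110010111 = 1110010111
0b0110000001 = 0110000001
→ XOR → 1000010110 = 534
→ shifted left by 3 (mod 2^10) → 0010110000 = 176
→ shifted right by 1 → 0001011000 = 88
0x1BE = 0110111110
→ OR → 0111111110 = 510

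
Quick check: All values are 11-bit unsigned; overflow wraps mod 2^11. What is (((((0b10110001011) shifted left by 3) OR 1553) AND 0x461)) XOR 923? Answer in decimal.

0b10110001011 = 10110001011
→ shifted left by 3 (mod 2^11) → 10001011000 = 1112
1553 = 11000010001
→ OR → 11001011001 = 1625
0x461 = 10001100001
→ AND → 10001000001 = 1089
923 = 01110011011
→ XOR → 11111011010 = 2010

2010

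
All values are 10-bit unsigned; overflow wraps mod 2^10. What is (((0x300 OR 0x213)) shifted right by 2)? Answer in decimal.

196

0x300 = 1100000000
0x213 = 1000010011
→ OR → 1100010011 = 787
→ shifted right by 2 → 0011000100 = 196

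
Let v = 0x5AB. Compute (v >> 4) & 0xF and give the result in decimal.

10

v = 10110101011
Shift right by 4: 1011010
Mask low 4 bits: 1010 = 10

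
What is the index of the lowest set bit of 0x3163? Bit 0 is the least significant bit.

0

0x3163 = 11000101100011
Trailing zeros: 0, so the lowest set bit is bit 0 (value 1).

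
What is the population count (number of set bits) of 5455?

5455 = 1010101001111
Count the 1s: 1 + 1 + 1 + 1 + 1 + 1 + 1 + 1 = 8

8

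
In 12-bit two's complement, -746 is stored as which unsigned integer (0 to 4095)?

3350

746 in 12 bits: 001011101010
Invert: 110100010101
Add 1:  110100010110 = 3350
(Check: 2^12 - 746 = 4096 - 746 = 3350.)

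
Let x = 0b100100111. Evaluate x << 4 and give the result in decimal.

x = 0000100100111
shift left by 4 → 1001001110000 = 4720
(equivalently, 295 × 2^4 = 295 × 16)

4720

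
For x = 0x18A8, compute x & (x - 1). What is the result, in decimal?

6304

x = 1100010101000 = 6312
x - 1 = 1100010100111
AND   = 1100010100000 = 6304
(x & (x - 1) clears the lowest set bit of x.)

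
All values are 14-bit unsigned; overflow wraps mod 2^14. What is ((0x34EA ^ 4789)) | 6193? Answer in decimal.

15999

0x34EA = 11010011101010
4789 = 01001010110101
→ ^ → 10011001011111 = 9823
6193 = 01100000110001
→ | → 11111001111111 = 15999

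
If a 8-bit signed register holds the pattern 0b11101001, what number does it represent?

-23

pattern = 11101001 (MSB is 1 ⇒ negative)
Invert: 00010110, add 1 → 00010111 = 23, so the value is -23.
(Equivalently: 233 - 2^8 = 233 - 256 = -23.)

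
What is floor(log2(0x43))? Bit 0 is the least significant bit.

6

0x43 = 1000011
The topmost 1 is at position 6 (since 2^6 = 64 ≤ 67 < 128).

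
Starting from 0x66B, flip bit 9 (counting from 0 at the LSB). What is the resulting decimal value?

1131

x = 11001101011
bit 9 is currently 1; toggle it via x ^ (1 << 9) = x ^ 512
→ 10001101011 = 1131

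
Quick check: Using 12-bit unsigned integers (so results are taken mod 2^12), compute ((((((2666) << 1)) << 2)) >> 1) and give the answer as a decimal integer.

2666 = 101001101010
→ << 1 (mod 2^12) → 010011010100 = 1236
→ << 2 (mod 2^12) → 001101010000 = 848
→ >> 1 → 000110101000 = 424

424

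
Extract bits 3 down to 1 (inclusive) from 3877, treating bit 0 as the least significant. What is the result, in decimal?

2

v = 0111100100101
Shift right by 1: 011110010010
Mask low 3 bits: 010 = 2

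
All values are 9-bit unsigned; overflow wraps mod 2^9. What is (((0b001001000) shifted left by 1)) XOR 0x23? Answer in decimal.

179

0b001001000 = 001001000
→ shifted left by 1 (mod 2^9) → 010010000 = 144
0x23 = 000100011
→ XOR → 010110011 = 179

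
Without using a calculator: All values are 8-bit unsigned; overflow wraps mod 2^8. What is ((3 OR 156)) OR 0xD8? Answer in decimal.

3 = 00000011
156 = 10011100
→ OR → 10011111 = 159
0xD8 = 11011000
→ OR → 11011111 = 223

223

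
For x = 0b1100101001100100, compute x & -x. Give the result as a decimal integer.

4

x = 1100101001100100 = 51812
-x (two's complement) = …0011010110011100
AND   = 0000000000000100 = 4
(x & -x isolates the lowest set bit of x.)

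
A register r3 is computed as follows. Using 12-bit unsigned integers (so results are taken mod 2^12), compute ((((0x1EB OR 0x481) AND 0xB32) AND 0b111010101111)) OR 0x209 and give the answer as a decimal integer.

555

0x1EB = 000111101011
0x481 = 010010000001
→ OR → 010111101011 = 1515
0xB32 = 101100110010
→ AND → 000100100010 = 290
0b111010101111 = 111010101111
→ AND → 000000100010 = 34
0x209 = 001000001001
→ OR → 001000101011 = 555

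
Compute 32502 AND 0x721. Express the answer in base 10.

1568

32502 = 111111011110110
0x721 = 000011100100001
AND → 000011000100000 = 1568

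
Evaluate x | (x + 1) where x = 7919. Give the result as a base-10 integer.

x = 1111011101111 = 7919
x + 1 = 1111011110000
OR    = 1111011111111 = 7935
(x | (x + 1) sets the lowest cleared bit.)

7935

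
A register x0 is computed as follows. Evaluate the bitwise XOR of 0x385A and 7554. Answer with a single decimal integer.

0x385A = 11100001011010
7554 = 01110110000010
XOR → 10010111011000 = 9688

9688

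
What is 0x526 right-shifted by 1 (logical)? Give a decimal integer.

0x526 = 10100100110
shift right by 1 → 01010010011 = 659
(equivalently, floor(1318 / 2))

659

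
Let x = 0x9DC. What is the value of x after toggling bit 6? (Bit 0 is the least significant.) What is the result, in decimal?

x = 100111011100
bit 6 is currently 1; toggle it via x ^ (1 << 6) = x ^ 64
→ 100110011100 = 2460

2460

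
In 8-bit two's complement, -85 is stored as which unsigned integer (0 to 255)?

85 in 8 bits: 01010101
Invert: 10101010
Add 1:  10101011 = 171
(Check: 2^8 - 85 = 256 - 85 = 171.)

171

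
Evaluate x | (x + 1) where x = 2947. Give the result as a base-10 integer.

2951

x = 101110000011 = 2947
x + 1 = 101110000100
OR    = 101110000111 = 2951
(x | (x + 1) sets the lowest cleared bit.)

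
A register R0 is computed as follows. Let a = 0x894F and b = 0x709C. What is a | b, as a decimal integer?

63967

0x894F = 1000100101001111
0x709C = 0111000010011100
 OR → 1111100111011111 = 63967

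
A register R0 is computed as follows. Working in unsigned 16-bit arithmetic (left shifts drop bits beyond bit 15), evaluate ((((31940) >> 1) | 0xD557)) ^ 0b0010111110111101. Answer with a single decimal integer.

31940 = 0111110011000100
→ >> 1 → 0011111001100010 = 15970
0xD557 = 1101010101010111
→ | → 1111111101110111 = 65399
0b0010111110111101 = 0010111110111101
→ ^ → 1101000011001010 = 53450

53450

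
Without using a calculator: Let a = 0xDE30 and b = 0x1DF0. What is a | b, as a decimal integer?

0xDE30 = 1101111000110000
0x1DF0 = 0001110111110000
 OR → 1101111111110000 = 57328

57328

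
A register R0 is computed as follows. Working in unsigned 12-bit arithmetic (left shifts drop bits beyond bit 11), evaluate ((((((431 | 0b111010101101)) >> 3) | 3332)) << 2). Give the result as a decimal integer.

2004

431 = 000110101111
0b111010101101 = 111010101101
→ | → 111110101111 = 4015
→ >> 3 → 000111110101 = 501
3332 = 110100000100
→ | → 110111110101 = 3573
→ << 2 (mod 2^12) → 011111010100 = 2004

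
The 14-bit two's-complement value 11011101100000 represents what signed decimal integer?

-2208

pattern = 11011101100000 (MSB is 1 ⇒ negative)
Invert: 00100010011111, add 1 → 00100010100000 = 2208, so the value is -2208.
(Equivalently: 14176 - 2^14 = 14176 - 16384 = -2208.)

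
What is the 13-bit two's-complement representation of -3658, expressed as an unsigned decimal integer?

3658 in 13 bits: 0111001001010
Invert: 1000110110101
Add 1:  1000110110110 = 4534
(Check: 2^13 - 3658 = 8192 - 3658 = 4534.)

4534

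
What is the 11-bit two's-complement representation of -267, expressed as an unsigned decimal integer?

1781

267 in 11 bits: 00100001011
Invert: 11011110100
Add 1:  11011110101 = 1781
(Check: 2^11 - 267 = 2048 - 267 = 1781.)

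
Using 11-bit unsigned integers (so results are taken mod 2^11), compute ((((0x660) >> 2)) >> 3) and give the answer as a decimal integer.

0x660 = 11001100000
→ >> 2 → 00110011000 = 408
→ >> 3 → 00000110011 = 51

51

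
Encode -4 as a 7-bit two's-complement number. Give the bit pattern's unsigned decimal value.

124

4 in 7 bits: 0000100
Invert: 1111011
Add 1:  1111100 = 124
(Check: 2^7 - 4 = 128 - 4 = 124.)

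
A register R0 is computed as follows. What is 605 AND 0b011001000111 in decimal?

581

605 = 01001011101
b = 11001000111
AND → 01001000101 = 581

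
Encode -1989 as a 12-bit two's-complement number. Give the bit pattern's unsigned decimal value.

1989 in 12 bits: 011111000101
Invert: 100000111010
Add 1:  100000111011 = 2107
(Check: 2^12 - 1989 = 4096 - 1989 = 2107.)

2107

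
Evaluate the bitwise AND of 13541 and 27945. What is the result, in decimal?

13541 = 011010011100101
27945 = 110110100101001
AND → 010010000100001 = 9249

9249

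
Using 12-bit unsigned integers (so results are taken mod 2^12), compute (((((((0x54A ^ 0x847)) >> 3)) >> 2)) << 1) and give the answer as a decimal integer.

0x54A = 010101001010
0x847 = 100001000111
→ ^ → 110100001101 = 3341
→ >> 3 → 000110100001 = 417
→ >> 2 → 000001101000 = 104
→ << 1 (mod 2^12) → 000011010000 = 208

208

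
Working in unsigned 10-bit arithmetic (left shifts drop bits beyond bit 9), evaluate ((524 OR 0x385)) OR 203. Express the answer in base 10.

524 = 1000001100
0x385 = 1110000101
→ OR → 1110001101 = 909
203 = 0011001011
→ OR → 1111001111 = 975

975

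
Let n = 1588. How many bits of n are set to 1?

5

1588 = 11000110100
Count the 1s: 1 + 1 + 1 + 1 + 1 = 5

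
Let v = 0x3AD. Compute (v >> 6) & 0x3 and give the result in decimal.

v = 1110101101
Shift right by 6: 1110
Mask low 2 bits: 10 = 2

2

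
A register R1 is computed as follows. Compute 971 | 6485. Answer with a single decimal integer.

971 = 0001111001011
6485 = 1100101010101
 OR → 1101111011111 = 7135

7135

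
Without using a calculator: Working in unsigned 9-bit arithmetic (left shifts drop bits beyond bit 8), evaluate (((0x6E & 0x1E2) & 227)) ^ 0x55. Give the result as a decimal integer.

55

0x6E = 001101110
0x1E2 = 111100010
→ & → 001100010 = 98
227 = 011100011
→ & → 001100010 = 98
0x55 = 001010101
→ ^ → 000110111 = 55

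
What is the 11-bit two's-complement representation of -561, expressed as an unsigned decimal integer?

1487

561 in 11 bits: 01000110001
Invert: 10111001110
Add 1:  10111001111 = 1487
(Check: 2^11 - 561 = 2048 - 561 = 1487.)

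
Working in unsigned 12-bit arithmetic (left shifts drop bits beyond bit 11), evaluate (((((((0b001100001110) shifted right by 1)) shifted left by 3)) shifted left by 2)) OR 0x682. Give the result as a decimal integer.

1762

0b001100001110 = 001100001110
→ shifted right by 1 → 000110000111 = 391
→ shifted left by 3 (mod 2^12) → 110000111000 = 3128
→ shifted left by 2 (mod 2^12) → 000011100000 = 224
0x682 = 011010000010
→ OR → 011011100010 = 1762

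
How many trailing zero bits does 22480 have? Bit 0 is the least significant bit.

22480 = 101011111010000
Trailing zeros: 4, so the lowest set bit is bit 4 (value 16).

4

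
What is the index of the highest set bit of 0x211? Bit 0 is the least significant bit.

0x211 = 1000010001
The topmost 1 is at position 9 (since 2^9 = 512 ≤ 529 < 1024).

9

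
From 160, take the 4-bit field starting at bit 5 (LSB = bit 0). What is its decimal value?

v = 00010100000
Shift right by 5: 000101
Mask low 4 bits: 0101 = 5

5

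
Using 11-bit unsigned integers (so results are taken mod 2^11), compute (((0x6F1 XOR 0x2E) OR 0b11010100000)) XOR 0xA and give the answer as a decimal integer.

1781

0x6F1 = 11011110001
0x2E = 00000101110
→ XOR → 11011011111 = 1759
0b11010100000 = 11010100000
→ OR → 11011111111 = 1791
0xA = 00000001010
→ XOR → 11011110101 = 1781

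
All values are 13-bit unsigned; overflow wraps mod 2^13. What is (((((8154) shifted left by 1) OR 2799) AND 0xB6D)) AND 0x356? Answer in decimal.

836

8154 = 1111111011010
→ shifted left by 1 (mod 2^13) → 1111110110100 = 8116
2799 = 0101011101111
→ OR → 1111111111111 = 8191
0xB6D = 0101101101101
→ AND → 0101101101101 = 2925
0x356 = 0001101010110
→ AND → 0001101000100 = 836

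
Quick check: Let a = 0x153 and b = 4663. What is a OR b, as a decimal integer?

0x153 = 0000101010011
4663 = 1001000110111
 OR → 1001101110111 = 4983

4983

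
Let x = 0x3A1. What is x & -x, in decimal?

1

x = 1110100001 = 929
-x (two's complement) = …0001011111
AND   = 0000000001 = 1
(x & -x isolates the lowest set bit of x.)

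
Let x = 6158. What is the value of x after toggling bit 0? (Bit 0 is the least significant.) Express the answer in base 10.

x = 01100000001110
bit 0 is currently 0; toggle it via x ^ (1 << 0) = x ^ 1
→ 01100000001111 = 6159

6159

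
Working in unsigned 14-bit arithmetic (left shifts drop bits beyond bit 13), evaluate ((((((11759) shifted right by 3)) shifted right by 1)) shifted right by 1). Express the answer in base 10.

11759 = 10110111101111
→ shifted right by 3 → 00010110111101 = 1469
→ shifted right by 1 → 00001011011110 = 734
→ shifted right by 1 → 00000101101111 = 367

367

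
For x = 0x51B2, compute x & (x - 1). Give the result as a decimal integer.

20912

x = 101000110110010 = 20914
x - 1 = 101000110110001
AND   = 101000110110000 = 20912
(x & (x - 1) clears the lowest set bit of x.)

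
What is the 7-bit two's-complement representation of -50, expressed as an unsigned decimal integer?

78

50 in 7 bits: 0110010
Invert: 1001101
Add 1:  1001110 = 78
(Check: 2^7 - 50 = 128 - 50 = 78.)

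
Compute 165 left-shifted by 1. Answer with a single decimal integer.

165 = 010100101
shift left by 1 → 101001010 = 330
(equivalently, 165 × 2^1 = 165 × 2)

330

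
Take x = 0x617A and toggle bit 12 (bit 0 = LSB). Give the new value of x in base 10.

x = 110000101111010
bit 12 is currently 0; toggle it via x ^ (1 << 12) = x ^ 4096
→ 111000101111010 = 29050

29050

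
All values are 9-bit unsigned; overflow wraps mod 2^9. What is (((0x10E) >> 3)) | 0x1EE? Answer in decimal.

495

0x10E = 100001110
→ >> 3 → 000100001 = 33
0x1EE = 111101110
→ | → 111101111 = 495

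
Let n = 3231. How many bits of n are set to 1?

8

3231 = 110010011111
Count the 1s: 1 + 1 + 1 + 1 + 1 + 1 + 1 + 1 = 8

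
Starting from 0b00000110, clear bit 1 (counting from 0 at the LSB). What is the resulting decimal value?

4

x = 00000110
bit 1 is currently 1; clear it via x & ~(1 << 1) = x & ~2
→ 00000100 = 4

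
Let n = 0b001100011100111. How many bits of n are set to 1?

n = 1100011100111
Count the 1s: 1 + 1 + 1 + 1 + 1 + 1 + 1 + 1 = 8

8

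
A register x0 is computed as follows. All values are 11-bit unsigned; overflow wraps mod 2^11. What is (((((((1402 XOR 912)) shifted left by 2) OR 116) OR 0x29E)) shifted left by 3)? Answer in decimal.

2032

1402 = 10101111010
912 = 01110010000
→ XOR → 11011101010 = 1770
→ shifted left by 2 (mod 2^11) → 01110101000 = 936
116 = 00001110100
→ OR → 01111111100 = 1020
0x29E = 01010011110
→ OR → 01111111110 = 1022
→ shifted left by 3 (mod 2^11) → 11111110000 = 2032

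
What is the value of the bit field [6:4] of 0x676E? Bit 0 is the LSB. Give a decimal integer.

v = 0110011101101110
Shift right by 4: 011001110110
Mask low 3 bits: 110 = 6

6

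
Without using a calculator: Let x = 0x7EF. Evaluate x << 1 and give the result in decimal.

0x7EF = 011111101111
shift left by 1 → 111111011110 = 4062
(equivalently, 2031 × 2^1 = 2031 × 2)

4062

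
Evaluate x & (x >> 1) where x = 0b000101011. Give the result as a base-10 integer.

x = 101011 = 43
x>>1 = 010101
AND  = 000001 = 1
(x & (x >> 1) has a 1 wherever x has two consecutive 1 bits.)

1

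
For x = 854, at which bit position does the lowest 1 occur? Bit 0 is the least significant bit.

854 = 1101010110
Trailing zeros: 1, so the lowest set bit is bit 1 (value 2).

1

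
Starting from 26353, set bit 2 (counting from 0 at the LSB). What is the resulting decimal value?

26357

x = 110011011110001
bit 2 is currently 0; set it via x | (1 << 2) = x | 4
→ 110011011110101 = 26357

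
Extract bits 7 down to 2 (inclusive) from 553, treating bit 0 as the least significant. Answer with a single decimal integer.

10

v = 00001000101001
Shift right by 2: 000010001010
Mask low 6 bits: 001010 = 10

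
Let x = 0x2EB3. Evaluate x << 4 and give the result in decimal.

0x2EB3 = 000010111010110011
shift left by 4 → 101110101100110000 = 191280
(equivalently, 11955 × 2^4 = 11955 × 16)

191280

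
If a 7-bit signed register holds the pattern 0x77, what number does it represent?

pattern = 1110111 (MSB is 1 ⇒ negative)
Invert: 0001000, add 1 → 0001001 = 9, so the value is -9.
(Equivalently: 119 - 2^7 = 119 - 128 = -9.)

-9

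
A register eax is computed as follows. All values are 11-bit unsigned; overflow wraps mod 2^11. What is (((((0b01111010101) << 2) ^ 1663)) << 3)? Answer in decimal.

0b01111010101 = 01111010101
→ << 2 (mod 2^11) → 11101010100 = 1876
1663 = 11001111111
→ ^ → 00100101011 = 299
→ << 3 (mod 2^11) → 00101011000 = 344

344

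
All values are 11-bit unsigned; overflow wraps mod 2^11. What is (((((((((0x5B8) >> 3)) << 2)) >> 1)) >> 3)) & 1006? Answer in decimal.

0x5B8 = 10110111000
→ >> 3 → 00010110111 = 183
→ << 2 (mod 2^11) → 01011011100 = 732
→ >> 1 → 00101101110 = 366
→ >> 3 → 00000101101 = 45
1006 = 01111101110
→ & → 00000101100 = 44

44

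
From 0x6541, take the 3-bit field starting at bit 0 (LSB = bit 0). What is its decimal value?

v = 110010101000001
Shift right by 0: 110010101000001
Mask low 3 bits: 001 = 1

1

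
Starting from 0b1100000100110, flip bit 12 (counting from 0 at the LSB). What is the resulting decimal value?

2086

x = 1100000100110
bit 12 is currently 1; toggle it via x ^ (1 << 12) = x ^ 4096
→ 0100000100110 = 2086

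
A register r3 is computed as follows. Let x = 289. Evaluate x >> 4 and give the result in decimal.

18

289 = 100100001
shift right by 4 → 000010010 = 18
(equivalently, floor(289 / 16))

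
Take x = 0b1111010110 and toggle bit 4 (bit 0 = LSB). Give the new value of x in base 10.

x = 1111010110
bit 4 is currently 1; toggle it via x ^ (1 << 4) = x ^ 16
→ 1111000110 = 966

966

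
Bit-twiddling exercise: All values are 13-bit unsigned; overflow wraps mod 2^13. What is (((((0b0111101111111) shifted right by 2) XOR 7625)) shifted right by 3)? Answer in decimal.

962

0b0111101111111 = 0111101111111
→ shifted right by 2 → 0001111011111 = 991
7625 = 1110111001001
→ XOR → 1111000010110 = 7702
→ shifted right by 3 → 0001111000010 = 962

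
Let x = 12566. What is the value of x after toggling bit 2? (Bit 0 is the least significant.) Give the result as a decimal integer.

12562

x = 011000100010110
bit 2 is currently 1; toggle it via x ^ (1 << 2) = x ^ 4
→ 011000100010010 = 12562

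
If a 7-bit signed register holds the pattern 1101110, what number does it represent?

-18

pattern = 1101110 (MSB is 1 ⇒ negative)
Invert: 0010001, add 1 → 0010010 = 18, so the value is -18.
(Equivalently: 110 - 2^7 = 110 - 128 = -18.)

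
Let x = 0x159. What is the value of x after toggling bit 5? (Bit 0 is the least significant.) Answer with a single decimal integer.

x = 101011001
bit 5 is currently 0; toggle it via x ^ (1 << 5) = x ^ 32
→ 101111001 = 377

377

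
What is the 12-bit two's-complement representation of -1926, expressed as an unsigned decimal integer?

2170

1926 in 12 bits: 011110000110
Invert: 100001111001
Add 1:  100001111010 = 2170
(Check: 2^12 - 1926 = 4096 - 1926 = 2170.)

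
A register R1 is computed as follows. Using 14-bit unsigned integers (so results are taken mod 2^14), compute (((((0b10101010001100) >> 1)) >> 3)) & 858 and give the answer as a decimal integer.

0b10101010001100 = 10101010001100
→ >> 1 → 01010101000110 = 5446
→ >> 3 → 00001010101000 = 680
858 = 00001101011010
→ & → 00001000001000 = 520

520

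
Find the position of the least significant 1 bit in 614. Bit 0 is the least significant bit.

614 = 1001100110
Trailing zeros: 1, so the lowest set bit is bit 1 (value 2).

1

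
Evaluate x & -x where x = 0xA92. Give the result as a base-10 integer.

2

x = 101010010010 = 2706
-x (two's complement) = …010101101110
AND   = 000000000010 = 2
(x & -x isolates the lowest set bit of x.)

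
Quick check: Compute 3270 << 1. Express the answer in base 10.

6540

3270 = 0110011000110
shift left by 1 → 1100110001100 = 6540
(equivalently, 3270 × 2^1 = 3270 × 2)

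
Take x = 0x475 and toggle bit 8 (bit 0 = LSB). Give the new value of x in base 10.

x = 10001110101
bit 8 is currently 0; toggle it via x ^ (1 << 8) = x ^ 256
→ 10101110101 = 1397

1397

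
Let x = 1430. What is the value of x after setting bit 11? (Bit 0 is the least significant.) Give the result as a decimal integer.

x = 0010110010110
bit 11 is currently 0; set it via x | (1 << 11) = x | 2048
→ 0110110010110 = 3478

3478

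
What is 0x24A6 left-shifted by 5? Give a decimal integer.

0x24A6 = 0000010010010100110
shift left by 5 → 1001001010011000000 = 300224
(equivalently, 9382 × 2^5 = 9382 × 32)

300224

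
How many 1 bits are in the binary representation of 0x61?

3

0x61 = 1100001
Count the 1s: 1 + 1 + 1 = 3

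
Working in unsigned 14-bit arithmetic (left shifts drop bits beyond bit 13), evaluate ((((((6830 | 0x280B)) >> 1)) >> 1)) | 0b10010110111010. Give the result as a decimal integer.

6830 = 01101010101110
0x280B = 10100000001011
→ | → 11101010101111 = 15023
→ >> 1 → 01110101010111 = 7511
→ >> 1 → 00111010101011 = 3755
0b10010110111010 = 10010110111010
→ | → 10111110111011 = 12219

12219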